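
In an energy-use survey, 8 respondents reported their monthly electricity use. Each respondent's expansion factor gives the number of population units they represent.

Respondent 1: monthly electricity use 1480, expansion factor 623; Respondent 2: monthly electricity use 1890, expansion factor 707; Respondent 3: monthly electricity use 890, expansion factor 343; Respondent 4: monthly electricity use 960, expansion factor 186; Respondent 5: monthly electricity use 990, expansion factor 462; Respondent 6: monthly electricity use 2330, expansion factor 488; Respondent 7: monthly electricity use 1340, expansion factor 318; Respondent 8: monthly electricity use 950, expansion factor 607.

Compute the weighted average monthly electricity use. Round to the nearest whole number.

Weighted sum = 5339290
Sum of weights = 623 + 707 + 343 + 186 + 462 + 488 + 318 + 607 = 3734
Weighted mean = 5339290 / 3734 = 1429.9116

1430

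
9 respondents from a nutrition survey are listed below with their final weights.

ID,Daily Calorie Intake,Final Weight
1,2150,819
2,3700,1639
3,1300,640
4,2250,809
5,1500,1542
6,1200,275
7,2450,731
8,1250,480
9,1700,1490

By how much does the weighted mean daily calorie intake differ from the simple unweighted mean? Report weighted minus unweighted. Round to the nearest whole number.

Unweighted sum = 2150 + 3700 + 1300 + 2250 + 1500 + 1200 + 2450 + 1250 + 1700 = 17500
Unweighted mean = 17500 / 9 = 1944.4444
Weighted sum = 2150×819 + 3700×1639 + 1300×640 + 2250×809 + 1500×1542 + 1200×275 + 2450×731 + 1250×480 + 1700×1490
  = 1760850 + 6064300 + 832000 + 1820250 + 2313000 + 330000 + 1790950 + 600000 + 2533000 = 18044350
Sum of weights = 819 + 1639 + 640 + 809 + 1542 + 275 + 731 + 480 + 1490 = 8425
Weighted mean = 18044350 / 8425 = 2141.7626
Difference (weighted minus unweighted) = 197.31817

197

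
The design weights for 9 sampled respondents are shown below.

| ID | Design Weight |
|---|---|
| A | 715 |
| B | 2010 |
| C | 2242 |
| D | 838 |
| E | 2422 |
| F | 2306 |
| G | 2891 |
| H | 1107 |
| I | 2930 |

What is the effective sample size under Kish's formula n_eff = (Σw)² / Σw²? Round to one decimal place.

7.7

Σ wᵢ = 17461
Σ wᵢ² = 511225 + 4040100 + 5026564 + 702244 + 5866084 + 5317636 + 8357881 + 1225449 + 8584900 = 39632083
n_eff = 17461² / 39632083 = 304886521 / 39632083 = 7.6929219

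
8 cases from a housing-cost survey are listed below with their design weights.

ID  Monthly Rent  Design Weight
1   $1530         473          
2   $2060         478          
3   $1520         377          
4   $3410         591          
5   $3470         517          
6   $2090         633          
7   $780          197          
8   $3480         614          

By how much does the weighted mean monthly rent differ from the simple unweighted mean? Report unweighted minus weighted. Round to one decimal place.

-208.5

Unweighted sum = 1530 + 2060 + 1520 + 3410 + 3470 + 2090 + 780 + 3480 = 18340
Unweighted mean = 18340 / 8 = 2292.5
Weighted sum = 1530×473 + 2060×478 + 1520×377 + 3410×591 + 3470×517 + 2090×633 + 780×197 + 3480×614
  = 723690 + 984680 + 573040 + 2015310 + 1793990 + 1322970 + 153660 + 2136720 = 9704060
Sum of weights = 473 + 478 + 377 + 591 + 517 + 633 + 197 + 614 = 3880
Weighted mean = 9704060 / 3880 = 2501.0464
Difference (unweighted minus weighted) = -208.54639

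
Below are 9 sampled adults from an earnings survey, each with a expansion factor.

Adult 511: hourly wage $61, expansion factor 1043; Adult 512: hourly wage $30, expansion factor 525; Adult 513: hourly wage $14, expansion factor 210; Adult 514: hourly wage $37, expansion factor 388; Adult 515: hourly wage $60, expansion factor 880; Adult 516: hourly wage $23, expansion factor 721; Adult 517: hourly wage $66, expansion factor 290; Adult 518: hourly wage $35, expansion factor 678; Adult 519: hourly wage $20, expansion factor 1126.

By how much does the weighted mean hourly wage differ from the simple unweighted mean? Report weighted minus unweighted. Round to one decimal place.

1.0

Unweighted sum = 346
Unweighted mean = 346 / 9 = 38.444444
Weighted sum = 231442
Sum of weights = 1043 + 525 + 210 + 388 + 880 + 721 + 290 + 678 + 1126 = 5861
Weighted mean = 231442 / 5861 = 39.488483
Difference (weighted minus unweighted) = 1.0440387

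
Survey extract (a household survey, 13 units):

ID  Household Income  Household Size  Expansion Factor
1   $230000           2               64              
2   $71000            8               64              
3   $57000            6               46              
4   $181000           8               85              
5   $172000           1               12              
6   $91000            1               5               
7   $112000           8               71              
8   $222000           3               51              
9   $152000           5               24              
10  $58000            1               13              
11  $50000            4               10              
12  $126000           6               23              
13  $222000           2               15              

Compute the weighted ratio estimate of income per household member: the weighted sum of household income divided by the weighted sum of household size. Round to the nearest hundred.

26200

Σ wᵢ·y = 70194000
Σ wᵢ·x = 2675
Ratio = 70194000 / 2675 = 26240.748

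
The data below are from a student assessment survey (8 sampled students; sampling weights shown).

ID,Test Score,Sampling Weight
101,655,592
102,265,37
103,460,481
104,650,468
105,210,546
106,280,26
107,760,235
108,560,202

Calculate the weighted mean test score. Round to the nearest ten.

Weighted sum = 655×592 + 265×37 + 460×481 + 650×468 + 210×546 + 280×26 + 760×235 + 560×202
  = 387760 + 9805 + 221260 + 304200 + 114660 + 7280 + 178600 + 113120 = 1336685
Sum of weights = 2587
Weighted mean = 1336685 / 2587 = 516.69308

520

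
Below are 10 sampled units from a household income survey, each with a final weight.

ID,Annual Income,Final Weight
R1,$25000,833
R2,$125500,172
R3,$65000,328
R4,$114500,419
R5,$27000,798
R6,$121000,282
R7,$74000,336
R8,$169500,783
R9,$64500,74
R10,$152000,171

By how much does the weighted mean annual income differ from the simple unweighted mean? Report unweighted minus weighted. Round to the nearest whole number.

9024

Unweighted sum = 25000 + 125500 + 65000 + 114500 + 27000 + 121000 + 74000 + 169500 + 64500 + 152000 = 938000
Unweighted mean = 938000 / 10 = 93800
Weighted sum = 25000×833 + 125500×172 + 65000×328 + 114500×419 + 27000×798 + 121000×282 + 74000×336 + 169500×783 + 64500×74 + 152000×171
  = 20825000 + 21586000 + 21320000 + 47975500 + 21546000 + 34122000 + 24864000 + 132718500 + 4773000 + 25992000 = 355722000
Sum of weights = 833 + 172 + 328 + 419 + 798 + 282 + 336 + 783 + 74 + 171 = 4196
Weighted mean = 355722000 / 4196 = 84776.454
Difference (unweighted minus weighted) = 9023.5462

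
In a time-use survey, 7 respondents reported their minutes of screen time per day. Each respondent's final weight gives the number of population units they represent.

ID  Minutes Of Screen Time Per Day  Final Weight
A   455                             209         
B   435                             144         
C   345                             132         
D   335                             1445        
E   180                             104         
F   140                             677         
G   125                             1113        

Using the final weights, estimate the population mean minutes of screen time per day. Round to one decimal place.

Weighted sum = 455×209 + 435×144 + 345×132 + 335×1445 + 180×104 + 140×677 + 125×1113
  = 939975
Sum of weights = 209 + 144 + 132 + 1445 + 104 + 677 + 1113 = 3824
Weighted mean = 939975 / 3824 = 245.80936

245.8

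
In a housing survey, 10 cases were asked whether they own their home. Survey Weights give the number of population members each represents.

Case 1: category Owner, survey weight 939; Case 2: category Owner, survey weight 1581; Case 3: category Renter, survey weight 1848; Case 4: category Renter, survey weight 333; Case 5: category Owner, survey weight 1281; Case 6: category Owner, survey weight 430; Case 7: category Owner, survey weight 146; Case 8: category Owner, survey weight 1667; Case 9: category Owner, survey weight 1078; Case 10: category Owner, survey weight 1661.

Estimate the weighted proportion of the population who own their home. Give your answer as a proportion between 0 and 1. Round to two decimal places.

Sum of weights for 'Owner' = 939 + 1581 + 1281 + 430 + 146 + 1667 + 1078 + 1661 = 8783
Total weight = 939 + 1581 + 1848 + 333 + 1281 + 430 + 146 + 1667 + 1078 + 1661 = 10964
Weighted proportion = 8783 / 10964 = 0.80107625

0.80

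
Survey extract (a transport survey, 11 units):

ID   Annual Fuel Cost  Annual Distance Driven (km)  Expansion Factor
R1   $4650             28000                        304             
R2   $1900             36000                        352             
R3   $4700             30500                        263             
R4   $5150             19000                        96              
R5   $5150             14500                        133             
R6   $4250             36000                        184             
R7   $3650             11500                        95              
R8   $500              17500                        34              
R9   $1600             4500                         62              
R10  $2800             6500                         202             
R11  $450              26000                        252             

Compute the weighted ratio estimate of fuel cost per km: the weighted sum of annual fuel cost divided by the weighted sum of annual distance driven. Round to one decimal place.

Σ wᵢ·y = 4650×304 + 1900×352 + 4700×263 + 5150×96 + 5150×133 + 4250×184 + 3650×95 + 500×34 + 1600×62 + 2800×202 + 450×252
  = 6421800
Σ wᵢ·x = 28000×304 + 36000×352 + 30500×263 + 19000×96 + 14500×133 + 36000×184 + 11500×95 + 17500×34 + 4500×62 + 6500×202 + 26000×252
  = 8512000 + 12672000 + 8021500 + 1824000 + 1928500 + 6624000 + 1092500 + 595000 + 279000 + 1313000 + 6552000 = 49413500
Ratio = 6421800 / 49413500 = 0.12996044

0.1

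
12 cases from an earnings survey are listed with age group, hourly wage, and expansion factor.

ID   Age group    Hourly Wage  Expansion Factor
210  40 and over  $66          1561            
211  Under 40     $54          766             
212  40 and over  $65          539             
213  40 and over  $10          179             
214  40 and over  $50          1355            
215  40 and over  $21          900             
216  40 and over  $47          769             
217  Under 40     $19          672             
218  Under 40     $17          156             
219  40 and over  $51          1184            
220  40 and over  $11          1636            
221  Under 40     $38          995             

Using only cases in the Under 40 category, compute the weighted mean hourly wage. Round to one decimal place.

36.5

Under 40 rows: 211, 217, 218, 221
Weighted sum = 54×766 + 19×672 + 17×156 + 38×995
  = 41364 + 12768 + 2652 + 37810 = 94594
Sum of weights = 766 + 672 + 156 + 995 = 2589
Weighted mean = 94594 / 2589 = 36.536887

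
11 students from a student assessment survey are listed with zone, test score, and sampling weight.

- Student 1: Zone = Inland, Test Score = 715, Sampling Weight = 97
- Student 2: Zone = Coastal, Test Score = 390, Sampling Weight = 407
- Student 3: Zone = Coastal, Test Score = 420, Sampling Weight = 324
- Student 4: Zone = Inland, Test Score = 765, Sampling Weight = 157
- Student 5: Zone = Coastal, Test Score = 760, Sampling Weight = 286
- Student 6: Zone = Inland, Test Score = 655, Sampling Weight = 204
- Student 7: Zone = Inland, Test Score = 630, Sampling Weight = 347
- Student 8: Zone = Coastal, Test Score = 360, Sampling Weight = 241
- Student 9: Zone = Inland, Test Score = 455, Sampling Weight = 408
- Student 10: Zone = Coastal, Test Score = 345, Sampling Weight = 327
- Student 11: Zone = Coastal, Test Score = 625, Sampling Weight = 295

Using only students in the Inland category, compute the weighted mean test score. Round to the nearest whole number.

600

Inland rows: 1, 4, 6, 7, 9
Weighted sum = 715×97 + 765×157 + 655×204 + 630×347 + 455×408
  = 69355 + 120105 + 133620 + 218610 + 185640 = 727330
Sum of weights = 97 + 157 + 204 + 347 + 408 = 1213
Weighted mean = 727330 / 1213 = 599.61253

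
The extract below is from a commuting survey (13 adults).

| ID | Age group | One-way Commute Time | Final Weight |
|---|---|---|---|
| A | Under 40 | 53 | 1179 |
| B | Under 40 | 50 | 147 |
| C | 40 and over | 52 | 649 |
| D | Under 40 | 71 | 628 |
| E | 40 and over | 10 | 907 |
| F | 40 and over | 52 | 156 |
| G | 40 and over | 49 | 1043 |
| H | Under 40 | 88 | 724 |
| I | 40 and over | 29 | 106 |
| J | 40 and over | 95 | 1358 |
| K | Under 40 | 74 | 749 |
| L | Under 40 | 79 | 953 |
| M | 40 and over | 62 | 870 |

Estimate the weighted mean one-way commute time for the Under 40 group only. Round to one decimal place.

Under 40 rows: A, B, D, H, K, L
Weighted sum = 53×1179 + 50×147 + 71×628 + 88×724 + 74×749 + 79×953
  = 62487 + 7350 + 44588 + 63712 + 55426 + 75287 = 308850
Sum of weights = 4380
Weighted mean = 308850 / 4380 = 70.513699

70.5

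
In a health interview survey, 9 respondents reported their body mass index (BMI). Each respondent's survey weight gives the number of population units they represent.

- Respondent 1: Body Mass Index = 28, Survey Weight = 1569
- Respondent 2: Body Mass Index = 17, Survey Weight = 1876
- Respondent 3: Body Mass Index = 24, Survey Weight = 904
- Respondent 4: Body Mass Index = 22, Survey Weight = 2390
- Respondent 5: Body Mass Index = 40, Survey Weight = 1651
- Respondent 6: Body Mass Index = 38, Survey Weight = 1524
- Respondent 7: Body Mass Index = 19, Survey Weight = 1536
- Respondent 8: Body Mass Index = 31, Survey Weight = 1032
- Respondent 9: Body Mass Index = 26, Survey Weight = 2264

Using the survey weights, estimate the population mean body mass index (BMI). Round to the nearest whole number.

Weighted sum = 28×1569 + 17×1876 + 24×904 + 22×2390 + 40×1651 + 38×1524 + 19×1536 + 31×1032 + 26×2264
  = 43932 + 31892 + 21696 + 52580 + 66040 + 57912 + 29184 + 31992 + 58864 = 394092
Sum of weights = 1569 + 1876 + 904 + 2390 + 1651 + 1524 + 1536 + 1032 + 2264 = 14746
Weighted mean = 394092 / 14746 = 26.725349

27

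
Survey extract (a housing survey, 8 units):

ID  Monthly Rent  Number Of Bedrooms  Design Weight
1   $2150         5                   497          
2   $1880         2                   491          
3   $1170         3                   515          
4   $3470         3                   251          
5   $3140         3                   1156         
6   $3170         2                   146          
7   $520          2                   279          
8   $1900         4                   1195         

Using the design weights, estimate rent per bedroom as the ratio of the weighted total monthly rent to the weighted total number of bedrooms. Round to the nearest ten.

670

Σ wᵢ·y = 2150×497 + 1880×491 + 1170×515 + 3470×251 + 3140×1156 + 3170×146 + 520×279 + 1900×1195
  = 9973390
Σ wᵢ·x = 5×497 + 2×491 + 3×515 + 3×251 + 3×1156 + 2×146 + 2×279 + 4×1195
  = 2485 + 982 + 1545 + 753 + 3468 + 292 + 558 + 4780 = 14863
Ratio = 9973390 / 14863 = 671.02133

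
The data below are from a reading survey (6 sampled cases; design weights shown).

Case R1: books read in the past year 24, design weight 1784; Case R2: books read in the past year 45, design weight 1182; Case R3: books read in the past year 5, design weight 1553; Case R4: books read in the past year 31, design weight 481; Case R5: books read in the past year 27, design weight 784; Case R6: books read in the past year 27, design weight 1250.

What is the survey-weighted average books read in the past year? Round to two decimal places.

24.68

Weighted sum = 24×1784 + 45×1182 + 5×1553 + 31×481 + 27×784 + 27×1250
  = 173600
Sum of weights = 1784 + 1182 + 1553 + 481 + 784 + 1250 = 7034
Weighted mean = 173600 / 7034 = 24.680125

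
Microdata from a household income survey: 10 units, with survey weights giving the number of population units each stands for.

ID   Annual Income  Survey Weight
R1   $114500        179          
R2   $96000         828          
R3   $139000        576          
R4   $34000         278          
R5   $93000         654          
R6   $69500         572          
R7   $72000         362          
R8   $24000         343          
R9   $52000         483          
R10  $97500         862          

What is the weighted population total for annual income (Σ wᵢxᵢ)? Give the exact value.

Weighted total = 433532500

433532500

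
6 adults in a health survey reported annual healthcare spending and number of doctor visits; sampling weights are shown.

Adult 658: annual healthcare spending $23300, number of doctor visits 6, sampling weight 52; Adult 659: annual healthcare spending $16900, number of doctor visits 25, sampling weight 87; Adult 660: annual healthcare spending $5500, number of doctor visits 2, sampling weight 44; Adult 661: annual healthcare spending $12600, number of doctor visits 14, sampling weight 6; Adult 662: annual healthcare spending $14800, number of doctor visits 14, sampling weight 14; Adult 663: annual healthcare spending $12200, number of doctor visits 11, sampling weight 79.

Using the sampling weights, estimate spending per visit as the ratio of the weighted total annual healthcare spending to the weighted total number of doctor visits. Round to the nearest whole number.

1120

Σ wᵢ·y = 4170500
Σ wᵢ·x = 6×52 + 25×87 + 2×44 + 14×6 + 14×14 + 11×79
  = 312 + 2175 + 88 + 84 + 196 + 869 = 3724
Ratio = 4170500 / 3724 = 1119.898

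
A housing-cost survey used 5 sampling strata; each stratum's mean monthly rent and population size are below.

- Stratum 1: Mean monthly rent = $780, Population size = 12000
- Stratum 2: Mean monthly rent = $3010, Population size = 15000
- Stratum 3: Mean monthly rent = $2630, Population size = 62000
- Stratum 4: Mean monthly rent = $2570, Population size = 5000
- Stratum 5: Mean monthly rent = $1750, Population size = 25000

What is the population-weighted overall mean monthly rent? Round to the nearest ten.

Σ Nₕ·x̄ₕ = 780×12000 + 3010×15000 + 2630×62000 + 2570×5000 + 1750×25000
  = 9360000 + 45150000 + 163060000 + 12850000 + 43750000 = 274170000
Σ Nₕ = 12000 + 15000 + 62000 + 5000 + 25000 = 119000
Overall mean = 274170000 / 119000 = 2303.9496

2300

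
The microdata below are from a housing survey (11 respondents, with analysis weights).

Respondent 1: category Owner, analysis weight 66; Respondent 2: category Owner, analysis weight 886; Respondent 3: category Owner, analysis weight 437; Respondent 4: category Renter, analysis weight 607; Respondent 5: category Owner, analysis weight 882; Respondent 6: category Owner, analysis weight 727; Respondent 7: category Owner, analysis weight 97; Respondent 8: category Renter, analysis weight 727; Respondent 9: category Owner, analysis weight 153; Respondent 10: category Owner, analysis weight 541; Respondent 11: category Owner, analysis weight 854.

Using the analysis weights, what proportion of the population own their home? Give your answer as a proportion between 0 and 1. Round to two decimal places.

Sum of weights for 'Owner' = 66 + 886 + 437 + 882 + 727 + 97 + 153 + 541 + 854 = 4643
Total weight = 66 + 886 + 437 + 607 + 882 + 727 + 97 + 727 + 153 + 541 + 854 = 5977
Weighted proportion = 4643 / 5977 = 0.77681111

0.78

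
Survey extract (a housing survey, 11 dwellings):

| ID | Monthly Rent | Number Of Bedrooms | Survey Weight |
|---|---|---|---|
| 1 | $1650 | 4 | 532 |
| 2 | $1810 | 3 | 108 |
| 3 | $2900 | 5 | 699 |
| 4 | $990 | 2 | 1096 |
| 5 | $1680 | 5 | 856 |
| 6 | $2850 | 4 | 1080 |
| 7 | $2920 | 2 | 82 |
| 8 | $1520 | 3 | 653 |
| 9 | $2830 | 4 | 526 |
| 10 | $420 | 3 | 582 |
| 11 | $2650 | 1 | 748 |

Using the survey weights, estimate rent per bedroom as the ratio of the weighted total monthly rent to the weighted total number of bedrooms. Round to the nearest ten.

Σ wᵢ·y = 1650×532 + 1810×108 + 2900×699 + 990×1096 + 1680×856 + 2850×1080 + 2920×82 + 1520×653 + 2830×526 + 420×582 + 2650×748
  = 877800 + 195480 + 2027100 + 1085040 + 1438080 + 3078000 + 239440 + 992560 + 1488580 + 244440 + 1982200 = 13648720
Σ wᵢ·x = 4×532 + 3×108 + 5×699 + 2×1096 + 5×856 + 4×1080 + 2×82 + 3×653 + 4×526 + 3×582 + 1×748
  = 23460
Ratio = 13648720 / 23460 = 581.78687

580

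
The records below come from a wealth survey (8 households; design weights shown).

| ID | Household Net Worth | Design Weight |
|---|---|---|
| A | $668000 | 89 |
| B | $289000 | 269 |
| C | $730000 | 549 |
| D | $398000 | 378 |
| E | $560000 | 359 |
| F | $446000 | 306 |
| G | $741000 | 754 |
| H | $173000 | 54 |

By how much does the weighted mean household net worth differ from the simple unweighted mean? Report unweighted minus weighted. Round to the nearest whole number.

Unweighted sum = 668000 + 289000 + 730000 + 398000 + 560000 + 446000 + 741000 + 173000 = 4005000
Unweighted mean = 4005000 / 8 = 500625
Weighted sum = 668000×89 + 289000×269 + 730000×549 + 398000×378 + 560000×359 + 446000×306 + 741000×754 + 173000×54
  = 59452000 + 77741000 + 400770000 + 150444000 + 201040000 + 136476000 + 558714000 + 9342000 = 1593979000
Sum of weights = 89 + 269 + 549 + 378 + 359 + 306 + 754 + 54 = 2758
Weighted mean = 1593979000 / 2758 = 577947.43
Difference (unweighted minus weighted) = -77322.426

-77322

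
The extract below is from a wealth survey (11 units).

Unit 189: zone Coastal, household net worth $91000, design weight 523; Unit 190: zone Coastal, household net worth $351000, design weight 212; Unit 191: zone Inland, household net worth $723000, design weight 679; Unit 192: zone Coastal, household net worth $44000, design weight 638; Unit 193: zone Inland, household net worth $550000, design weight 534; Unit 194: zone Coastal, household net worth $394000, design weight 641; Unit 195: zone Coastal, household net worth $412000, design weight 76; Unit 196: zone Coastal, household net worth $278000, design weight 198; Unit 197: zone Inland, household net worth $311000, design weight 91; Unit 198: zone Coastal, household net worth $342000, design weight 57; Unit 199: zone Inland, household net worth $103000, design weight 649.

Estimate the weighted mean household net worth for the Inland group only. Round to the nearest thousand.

Inland rows: 191, 193, 197, 199
Weighted sum = 879765000
Sum of weights = 1953
Weighted mean = 879765000 / 1953 = 450468.51

450000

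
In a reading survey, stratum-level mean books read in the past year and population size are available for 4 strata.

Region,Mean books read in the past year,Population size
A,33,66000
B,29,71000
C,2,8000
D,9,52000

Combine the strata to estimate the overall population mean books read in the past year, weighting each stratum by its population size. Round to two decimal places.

23.96

Σ Nₕ·x̄ₕ = 4721000
Σ Nₕ = 66000 + 71000 + 8000 + 52000 = 197000
Overall mean = 4721000 / 197000 = 23.964467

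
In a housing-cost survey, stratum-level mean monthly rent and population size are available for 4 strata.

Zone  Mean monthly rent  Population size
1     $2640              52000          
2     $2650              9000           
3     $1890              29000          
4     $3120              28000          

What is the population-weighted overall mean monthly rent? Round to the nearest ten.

Σ Nₕ·x̄ₕ = 2640×52000 + 2650×9000 + 1890×29000 + 3120×28000
  = 303300000
Σ Nₕ = 118000
Overall mean = 303300000 / 118000 = 2570.339

2570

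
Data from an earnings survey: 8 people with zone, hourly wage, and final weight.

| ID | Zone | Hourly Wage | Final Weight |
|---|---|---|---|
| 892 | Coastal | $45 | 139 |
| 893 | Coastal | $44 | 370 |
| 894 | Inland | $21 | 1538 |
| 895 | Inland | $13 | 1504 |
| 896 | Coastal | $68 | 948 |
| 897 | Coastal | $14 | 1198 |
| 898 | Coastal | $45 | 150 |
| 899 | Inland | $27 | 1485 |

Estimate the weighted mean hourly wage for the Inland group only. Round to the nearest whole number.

Inland rows: 894, 895, 899
Weighted sum = 91945
Sum of weights = 4527
Weighted mean = 91945 / 4527 = 20.31036

20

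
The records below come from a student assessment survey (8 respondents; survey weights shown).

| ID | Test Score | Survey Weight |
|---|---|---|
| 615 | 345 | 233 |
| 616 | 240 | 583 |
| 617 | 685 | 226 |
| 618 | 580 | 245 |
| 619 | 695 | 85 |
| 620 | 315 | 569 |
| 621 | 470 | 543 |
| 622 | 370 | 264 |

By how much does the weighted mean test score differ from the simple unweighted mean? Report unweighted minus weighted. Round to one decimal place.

59.1

Unweighted sum = 345 + 240 + 685 + 580 + 695 + 315 + 470 + 370 = 3700
Unweighted mean = 3700 / 8 = 462.5
Weighted sum = 345×233 + 240×583 + 685×226 + 580×245 + 695×85 + 315×569 + 470×543 + 370×264
  = 1108415
Sum of weights = 2748
Weighted mean = 1108415 / 2748 = 403.35335
Difference (unweighted minus weighted) = 59.146652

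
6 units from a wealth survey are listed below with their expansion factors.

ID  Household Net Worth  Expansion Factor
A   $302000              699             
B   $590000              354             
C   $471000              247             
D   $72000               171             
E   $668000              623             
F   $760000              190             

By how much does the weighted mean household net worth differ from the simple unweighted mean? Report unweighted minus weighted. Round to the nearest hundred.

-8500

Unweighted sum = 302000 + 590000 + 471000 + 72000 + 668000 + 760000 = 2863000
Unweighted mean = 2863000 / 6 = 477166.67
Weighted sum = 1109171000
Sum of weights = 699 + 354 + 247 + 171 + 623 + 190 = 2284
Weighted mean = 1109171000 / 2284 = 485626.53
Difference (unweighted minus weighted) = -8459.8657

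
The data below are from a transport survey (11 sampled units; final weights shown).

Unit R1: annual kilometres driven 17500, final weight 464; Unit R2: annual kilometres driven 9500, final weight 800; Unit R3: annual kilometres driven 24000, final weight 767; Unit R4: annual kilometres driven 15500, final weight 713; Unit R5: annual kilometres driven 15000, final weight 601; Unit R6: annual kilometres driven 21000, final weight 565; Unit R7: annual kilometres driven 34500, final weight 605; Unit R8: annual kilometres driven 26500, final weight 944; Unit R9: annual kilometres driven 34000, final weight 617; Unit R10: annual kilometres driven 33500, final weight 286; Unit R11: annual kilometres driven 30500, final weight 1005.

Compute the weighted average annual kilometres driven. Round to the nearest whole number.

Weighted sum = 17500×464 + 9500×800 + 24000×767 + 15500×713 + 15000×601 + 21000×565 + 34500×605 + 26500×944 + 34000×617 + 33500×286 + 30500×1005
  = 8120000 + 7600000 + 18408000 + 11051500 + 9015000 + 11865000 + 20872500 + 25016000 + 20978000 + 9581000 + 30652500 = 173159500
Sum of weights = 464 + 800 + 767 + 713 + 601 + 565 + 605 + 944 + 617 + 286 + 1005 = 7367
Weighted mean = 173159500 / 7367 = 23504.751

23505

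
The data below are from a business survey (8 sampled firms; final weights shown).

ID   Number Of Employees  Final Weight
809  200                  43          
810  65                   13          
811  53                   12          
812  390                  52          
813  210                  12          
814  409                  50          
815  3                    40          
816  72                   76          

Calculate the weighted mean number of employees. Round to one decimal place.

Weighted sum = 200×43 + 65×13 + 53×12 + 390×52 + 210×12 + 409×50 + 3×40 + 72×76
  = 8600 + 845 + 636 + 20280 + 2520 + 20450 + 120 + 5472 = 58923
Sum of weights = 43 + 13 + 12 + 52 + 12 + 50 + 40 + 76 = 298
Weighted mean = 58923 / 298 = 197.72819

197.7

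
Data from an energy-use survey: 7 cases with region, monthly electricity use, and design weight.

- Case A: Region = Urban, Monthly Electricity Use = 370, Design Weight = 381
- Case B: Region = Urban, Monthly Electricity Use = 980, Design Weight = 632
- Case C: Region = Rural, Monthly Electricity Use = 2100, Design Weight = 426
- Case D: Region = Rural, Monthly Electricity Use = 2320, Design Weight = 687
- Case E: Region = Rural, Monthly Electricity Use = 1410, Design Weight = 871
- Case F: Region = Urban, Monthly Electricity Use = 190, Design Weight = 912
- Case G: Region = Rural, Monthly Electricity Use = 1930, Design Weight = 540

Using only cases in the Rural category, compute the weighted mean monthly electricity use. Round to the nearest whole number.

1885

Rural rows: C, D, E, G
Weighted sum = 2100×426 + 2320×687 + 1410×871 + 1930×540
  = 4758750
Sum of weights = 426 + 687 + 871 + 540 = 2524
Weighted mean = 4758750 / 2524 = 1885.4002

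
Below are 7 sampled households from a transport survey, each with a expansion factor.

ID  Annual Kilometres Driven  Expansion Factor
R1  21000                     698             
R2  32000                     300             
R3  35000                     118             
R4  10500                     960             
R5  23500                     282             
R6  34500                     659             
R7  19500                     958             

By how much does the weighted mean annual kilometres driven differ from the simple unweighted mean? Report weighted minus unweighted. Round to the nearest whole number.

Unweighted sum = 21000 + 32000 + 35000 + 10500 + 23500 + 34500 + 19500 = 176000
Unweighted mean = 176000 / 7 = 25142.857
Weighted sum = 21000×698 + 32000×300 + 35000×118 + 10500×960 + 23500×282 + 34500×659 + 19500×958
  = 86511500
Sum of weights = 698 + 300 + 118 + 960 + 282 + 659 + 958 = 3975
Weighted mean = 86511500 / 3975 = 21763.899
Difference (weighted minus unweighted) = -3378.9578

-3379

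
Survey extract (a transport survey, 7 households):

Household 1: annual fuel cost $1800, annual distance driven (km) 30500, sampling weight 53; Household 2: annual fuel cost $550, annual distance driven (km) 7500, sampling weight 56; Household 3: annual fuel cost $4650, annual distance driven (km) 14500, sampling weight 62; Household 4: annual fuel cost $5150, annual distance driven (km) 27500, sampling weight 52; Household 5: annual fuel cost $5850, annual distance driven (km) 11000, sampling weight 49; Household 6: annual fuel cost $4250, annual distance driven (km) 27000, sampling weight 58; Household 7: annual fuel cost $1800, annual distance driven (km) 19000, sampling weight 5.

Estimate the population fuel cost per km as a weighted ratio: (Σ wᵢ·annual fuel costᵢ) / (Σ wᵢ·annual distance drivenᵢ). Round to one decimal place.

Σ wᵢ·y = 1224450
Σ wᵢ·x = 30500×53 + 7500×56 + 14500×62 + 27500×52 + 11000×49 + 27000×58 + 19000×5
  = 1616500 + 420000 + 899000 + 1430000 + 539000 + 1566000 + 95000 = 6565500
Ratio = 1224450 / 6565500 = 0.1864976

0.2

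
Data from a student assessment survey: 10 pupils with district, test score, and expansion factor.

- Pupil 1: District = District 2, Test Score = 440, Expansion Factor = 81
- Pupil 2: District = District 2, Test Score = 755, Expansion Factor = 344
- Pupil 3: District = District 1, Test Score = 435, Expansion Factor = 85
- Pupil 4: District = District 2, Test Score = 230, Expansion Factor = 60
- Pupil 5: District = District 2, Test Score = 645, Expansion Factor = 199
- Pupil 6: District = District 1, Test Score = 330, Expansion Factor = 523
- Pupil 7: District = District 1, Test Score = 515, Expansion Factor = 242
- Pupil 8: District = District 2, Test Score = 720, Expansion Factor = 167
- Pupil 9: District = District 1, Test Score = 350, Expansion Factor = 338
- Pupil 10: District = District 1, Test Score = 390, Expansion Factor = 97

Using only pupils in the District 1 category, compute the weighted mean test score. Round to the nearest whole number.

382

District 1 rows: 3, 6, 7, 9, 10
Weighted sum = 435×85 + 330×523 + 515×242 + 350×338 + 390×97
  = 36975 + 172590 + 124630 + 118300 + 37830 = 490325
Sum of weights = 1285
Weighted mean = 490325 / 1285 = 381.57588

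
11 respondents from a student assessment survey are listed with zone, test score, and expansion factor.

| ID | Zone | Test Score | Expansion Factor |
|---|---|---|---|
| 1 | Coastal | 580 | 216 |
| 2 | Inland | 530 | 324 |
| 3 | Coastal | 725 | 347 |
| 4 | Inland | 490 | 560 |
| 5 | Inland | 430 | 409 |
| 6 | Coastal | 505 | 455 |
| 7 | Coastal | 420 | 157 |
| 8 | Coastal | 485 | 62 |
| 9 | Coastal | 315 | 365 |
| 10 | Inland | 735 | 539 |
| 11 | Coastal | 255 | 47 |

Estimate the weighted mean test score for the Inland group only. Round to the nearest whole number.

Inland rows: 2, 4, 5, 10
Weighted sum = 530×324 + 490×560 + 430×409 + 735×539
  = 1018155
Sum of weights = 1832
Weighted mean = 1018155 / 1832 = 555.76146

556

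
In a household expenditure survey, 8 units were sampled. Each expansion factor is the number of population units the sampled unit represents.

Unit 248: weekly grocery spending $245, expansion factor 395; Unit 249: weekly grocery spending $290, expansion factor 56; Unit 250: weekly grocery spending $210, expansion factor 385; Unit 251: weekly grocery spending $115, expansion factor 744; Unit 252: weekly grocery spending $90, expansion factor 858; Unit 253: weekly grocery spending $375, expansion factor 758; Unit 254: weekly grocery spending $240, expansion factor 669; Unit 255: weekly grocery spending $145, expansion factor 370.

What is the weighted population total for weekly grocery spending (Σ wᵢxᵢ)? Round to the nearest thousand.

Weighted total = 245×395 + 290×56 + 210×385 + 115×744 + 90×858 + 375×758 + 240×669 + 145×370
  = 96775 + 16240 + 80850 + 85560 + 77220 + 284250 + 160560 + 53650 = 855105

855000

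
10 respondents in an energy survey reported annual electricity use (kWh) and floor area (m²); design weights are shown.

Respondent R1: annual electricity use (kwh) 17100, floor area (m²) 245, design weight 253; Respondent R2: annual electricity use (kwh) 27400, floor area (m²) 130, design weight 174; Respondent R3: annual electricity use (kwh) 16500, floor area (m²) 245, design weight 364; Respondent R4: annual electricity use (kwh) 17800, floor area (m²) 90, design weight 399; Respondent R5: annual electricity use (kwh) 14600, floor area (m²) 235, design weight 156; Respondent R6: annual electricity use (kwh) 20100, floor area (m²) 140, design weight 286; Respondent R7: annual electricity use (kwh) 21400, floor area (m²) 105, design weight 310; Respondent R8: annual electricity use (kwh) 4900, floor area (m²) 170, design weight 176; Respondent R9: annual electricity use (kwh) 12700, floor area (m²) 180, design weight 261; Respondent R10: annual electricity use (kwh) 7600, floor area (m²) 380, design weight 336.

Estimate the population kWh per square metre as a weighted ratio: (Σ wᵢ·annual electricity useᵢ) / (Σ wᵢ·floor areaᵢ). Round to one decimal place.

83.3

Σ wᵢ·y = 17100×253 + 27400×174 + 16500×364 + 17800×399 + 14600×156 + 20100×286 + 21400×310 + 4900×176 + 12700×261 + 7600×336
  = 4326300 + 4767600 + 6006000 + 7102200 + 2277600 + 5748600 + 6634000 + 862400 + 3314700 + 2553600 = 43593000
Σ wᵢ·x = 245×253 + 130×174 + 245×364 + 90×399 + 235×156 + 140×286 + 105×310 + 170×176 + 180×261 + 380×336
  = 61985 + 22620 + 89180 + 35910 + 36660 + 40040 + 32550 + 29920 + 46980 + 127680 = 523525
Ratio = 43593000 / 523525 = 83.26823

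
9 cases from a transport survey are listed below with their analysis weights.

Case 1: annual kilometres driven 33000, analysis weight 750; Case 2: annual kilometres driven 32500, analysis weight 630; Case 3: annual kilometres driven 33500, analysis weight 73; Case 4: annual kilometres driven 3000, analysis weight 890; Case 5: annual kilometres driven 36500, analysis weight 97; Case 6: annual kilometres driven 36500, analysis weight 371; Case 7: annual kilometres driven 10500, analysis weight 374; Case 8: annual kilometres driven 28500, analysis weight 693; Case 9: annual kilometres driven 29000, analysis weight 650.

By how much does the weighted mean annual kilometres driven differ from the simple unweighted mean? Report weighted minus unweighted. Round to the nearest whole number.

-2718

Unweighted sum = 33000 + 32500 + 33500 + 3000 + 36500 + 36500 + 10500 + 28500 + 29000 = 243000
Unweighted mean = 243000 / 9 = 27000
Weighted sum = 109950000
Sum of weights = 4528
Weighted mean = 109950000 / 4528 = 24282.244
Difference (weighted minus unweighted) = -2717.7562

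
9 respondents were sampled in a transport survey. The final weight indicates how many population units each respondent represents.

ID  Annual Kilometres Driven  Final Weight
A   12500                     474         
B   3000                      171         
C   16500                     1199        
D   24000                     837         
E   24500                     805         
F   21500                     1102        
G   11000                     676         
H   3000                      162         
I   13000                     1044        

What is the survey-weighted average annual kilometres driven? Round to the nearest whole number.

Weighted sum = 12500×474 + 3000×171 + 16500×1199 + 24000×837 + 24500×805 + 21500×1102 + 11000×676 + 3000×162 + 13000×1044
  = 5925000 + 513000 + 19783500 + 20088000 + 19722500 + 23693000 + 7436000 + 486000 + 13572000 = 111219000
Sum of weights = 474 + 171 + 1199 + 837 + 805 + 1102 + 676 + 162 + 1044 = 6470
Weighted mean = 111219000 / 6470 = 17189.954

17190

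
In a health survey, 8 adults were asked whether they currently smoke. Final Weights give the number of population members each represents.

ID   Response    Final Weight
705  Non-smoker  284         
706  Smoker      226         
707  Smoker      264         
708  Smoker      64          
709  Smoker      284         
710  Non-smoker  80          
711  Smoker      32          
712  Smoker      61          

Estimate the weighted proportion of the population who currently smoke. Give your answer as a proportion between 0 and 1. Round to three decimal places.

Sum of weights for 'Smoker' = 226 + 264 + 64 + 284 + 32 + 61 = 931
Total weight = 1295
Weighted proportion = 931 / 1295 = 0.71891892

0.719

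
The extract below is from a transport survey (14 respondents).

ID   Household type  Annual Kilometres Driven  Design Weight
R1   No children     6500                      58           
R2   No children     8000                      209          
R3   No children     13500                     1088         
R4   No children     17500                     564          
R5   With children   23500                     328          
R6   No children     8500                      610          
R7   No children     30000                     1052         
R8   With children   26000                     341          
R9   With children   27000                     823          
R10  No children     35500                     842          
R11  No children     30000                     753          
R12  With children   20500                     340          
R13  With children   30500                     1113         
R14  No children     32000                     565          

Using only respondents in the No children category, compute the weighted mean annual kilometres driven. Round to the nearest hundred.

23300

No children rows: R1, R2, R3, R4, R6, R7, R10, R11, R14
Weighted sum = 6500×58 + 8000×209 + 13500×1088 + 17500×564 + 8500×610 + 30000×1052 + 35500×842 + 30000×753 + 32000×565
  = 377000 + 1672000 + 14688000 + 9870000 + 5185000 + 31560000 + 29891000 + 22590000 + 18080000 = 133913000
Sum of weights = 5741
Weighted mean = 133913000 / 5741 = 23325.727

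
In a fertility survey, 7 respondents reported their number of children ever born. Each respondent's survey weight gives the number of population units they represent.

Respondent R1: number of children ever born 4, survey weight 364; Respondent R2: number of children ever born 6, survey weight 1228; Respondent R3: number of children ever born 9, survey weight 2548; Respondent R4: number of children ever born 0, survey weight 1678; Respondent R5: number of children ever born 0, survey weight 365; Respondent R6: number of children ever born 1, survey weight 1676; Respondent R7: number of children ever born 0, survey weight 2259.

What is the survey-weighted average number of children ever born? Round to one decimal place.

3.3

Weighted sum = 4×364 + 6×1228 + 9×2548 + 0×1678 + 0×365 + 1×1676 + 0×2259
  = 1456 + 7368 + 22932 + 0 + 0 + 1676 + 0 = 33432
Sum of weights = 364 + 1228 + 2548 + 1678 + 365 + 1676 + 2259 = 10118
Weighted mean = 33432 / 10118 = 3.3042103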